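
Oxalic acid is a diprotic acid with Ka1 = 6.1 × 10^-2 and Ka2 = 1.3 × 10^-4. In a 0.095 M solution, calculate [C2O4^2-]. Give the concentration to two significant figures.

1.3 × 10^-4 M

First ionization gives [H+] ≈ [HC2O4-] = 5.15 × 10^-2 M.
Second step: Ka2 = [H+][C2O4^2-]/[HC2O4-] ≈ [C2O4^2-] (since [H+] ≈ [HC2O4-]).
So [C2O4^2-] ≈ Ka2.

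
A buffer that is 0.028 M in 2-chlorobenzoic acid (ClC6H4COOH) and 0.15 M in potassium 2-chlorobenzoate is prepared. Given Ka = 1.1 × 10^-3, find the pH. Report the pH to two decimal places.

pH = 3.69

pKa = −log(1.1 × 10^-3) = 2.959
Henderson–Hasselbalch: pH = pKa + log([ClC6H4COO-]/[ClC6H4COOH]) = 2.959 + log(0.15/0.028)
pH = 2.959 + (+0.729) = 3.69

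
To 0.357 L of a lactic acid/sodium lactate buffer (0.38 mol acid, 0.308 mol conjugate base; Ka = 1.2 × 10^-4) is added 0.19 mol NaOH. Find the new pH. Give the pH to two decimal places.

OH- converts CH3CH(OH)COOH to CH3CH(OH)COO-: CH3CH(OH)COOH → 0.19 mol, CH3CH(OH)COO- → 0.498 mol.
pKa = −log(1.2 × 10^-4) = 3.921
pH = pKa + log(n_CH3CH(OH)COO-/n_CH3CH(OH)COOH) = 3.921 + log(0.498/0.19) = 3.921 + (+0.418)

pH = 4.34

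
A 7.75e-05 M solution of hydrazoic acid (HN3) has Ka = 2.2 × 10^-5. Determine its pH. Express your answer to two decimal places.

HN3 ⇌ N3- + H+
Ka = [H+]²/(7.75e-05 − [H+]) = 2.2 × 10^-5
The 5% rule fails; solving [H+]² + Ka·[H+] − Ka·C₀ = 0 exactly:
[H+] = [−2.2e-05 + √(2.2e-05² + 6.82e-09)]/2 = 3.17 × 10^-5 M
pH = −log[H+] = −log(3.17 × 10^-5) = 4.50

pH = 4.50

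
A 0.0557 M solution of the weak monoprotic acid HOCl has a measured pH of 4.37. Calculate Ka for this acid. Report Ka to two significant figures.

[H+] = 10^(-4.37) = 4.27 × 10^-5 M
At equilibrium [HA] = 0.0557 − 4.27 × 10^-5 = 5.57 × 10^-2 M
Ka = [H+][A-]/[HA] = (4.27 × 10^-5)² / 5.57 × 10^-2 = 3.3 × 10^-8

Ka = 3.3 × 10^-8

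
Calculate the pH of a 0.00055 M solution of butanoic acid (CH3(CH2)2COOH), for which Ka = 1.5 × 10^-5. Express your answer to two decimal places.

pH = 4.08

CH3(CH2)2COOH ⇌ CH3(CH2)2COO- + H+
Let x = [H+] at equilibrium. Ka = x²/(0.00055 − x).
x is not negligible relative to C₀; solve x² + 1.5e-05·x − 8.25e-09 = 0.
x = [−1.5e-05 + √(1.5e-05² + 3.3e-08)]/2 = 8.36 × 10^-5 M
pH = −log(8.36 × 10^-5) = 4.08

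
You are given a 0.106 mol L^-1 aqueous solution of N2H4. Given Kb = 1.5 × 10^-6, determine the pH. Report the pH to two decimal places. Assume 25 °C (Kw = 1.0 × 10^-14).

N2H4 + H2O ⇌ N2H5+ + OH-
From the ICE table, Kb = x²/(0.106 − x) = 1.5 × 10^-6.
Neglecting x in the denominator: x = √(1.5 × 10^-6 × 0.106) = 3.99 × 10^-4 M
pOH = −log(3.99 × 10^-4) = 3.40; pH = 14.00 − 3.40 = 10.60

pH = 10.60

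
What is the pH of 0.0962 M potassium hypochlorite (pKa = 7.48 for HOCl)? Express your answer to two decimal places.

OCl- is the conjugate base of the weak acid HOCl.
Ka = 10^(−7.48) = 3.31 × 10^-8
Kb = Kw/Ka = 1.0×10^-14 / 3.31 × 10^-8 = 3.02 × 10^-7
Kb = [OH-]²/(0.0962 − [OH-]) = 3.02 × 10^-7
Since Kb ≪ C₀, [OH-] ≈ √(Kb·C₀) = 1.70 × 10^-4 M.
([OH-]/C₀ = 0.18% < 5%, so the approximation holds.)
pOH = 3.77, so pH = 14.00 − pOH = 10.23

pH = 10.23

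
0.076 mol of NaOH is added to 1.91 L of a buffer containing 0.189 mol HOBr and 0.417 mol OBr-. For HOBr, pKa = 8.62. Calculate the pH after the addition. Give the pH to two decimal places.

pH = 9.26

OH- converts HOBr to OBr-: HOBr → 0.113 mol, OBr- → 0.493 mol.
pH = pKa + log(n_OBr-/n_HOBr) = 8.62 + log(0.493/0.113) = 8.62 + (+0.640)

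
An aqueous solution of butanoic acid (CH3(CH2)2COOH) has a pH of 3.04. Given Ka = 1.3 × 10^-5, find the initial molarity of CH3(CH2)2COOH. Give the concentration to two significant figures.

[H+] = 10^(-3.04) = 9.12 × 10^-4 M = x
Ka = x²/(C₀ − x) ⇒ C₀ = x + x²/Ka
C₀ = 9.12 × 10^-4 + (9.12 × 10^-4)²/(1.3 × 10^-5) = 6.49 × 10^-2 M

C₀ = 6.5 × 10^-2 M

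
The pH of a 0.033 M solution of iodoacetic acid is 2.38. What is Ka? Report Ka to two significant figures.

[H+] = 10^(-2.38) = 4.17 × 10^-3 M
At equilibrium [HA] = 0.033 − 4.17 × 10^-3 = 2.88 × 10^-2 M
Ka = [H+][A-]/[HA] = (4.17 × 10^-3)² / 2.88 × 10^-2 = 6.0 × 10^-4

Ka = 6.0 × 10^-4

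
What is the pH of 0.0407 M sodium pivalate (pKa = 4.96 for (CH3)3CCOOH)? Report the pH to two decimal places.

pH = 8.78

(CH3)3CCOO- is the conjugate base of the weak acid (CH3)3CCOOH.
Ka = 10^(−4.96) = 1.10 × 10^-5
Kb = Kw/Ka = 1.0×10^-14 / 1.10 × 10^-5 = 9.09 × 10^-10
Kb = [OH-]²/(0.0407 − [OH-]) = 9.09 × 10^-10
Since Kb ≪ C₀, [OH-] ≈ √(Kb·C₀) = 6.08 × 10^-6 M.
Check: 0.015% ionized — well under 5%, approximation valid.
pOH = −log(6.08 × 10^-6) = 5.22; pH = 14.00 − 5.22 = 8.78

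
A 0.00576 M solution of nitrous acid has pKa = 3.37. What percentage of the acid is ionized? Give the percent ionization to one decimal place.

23.8%

HNO2 ⇌ NO2- + H+; let x = [H+] at equilibrium.
Ka = 10^(−3.37) = 4.27 × 10^-4
Ka = x²/(C₀ − x); solving the quadratic gives x = 1.37 × 10^-3 M.
Fraction ionized = 1.37 × 10^-3 / 0.00576 = 0.2378 → 23.8%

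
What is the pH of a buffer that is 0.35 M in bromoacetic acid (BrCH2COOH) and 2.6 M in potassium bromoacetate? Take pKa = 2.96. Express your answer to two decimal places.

pH = 3.83

Using pH = pKa + log([base]/[acid]) with [base]/[acid] = 2.6/0.35:
pH = 2.96 + (+0.871) = 3.83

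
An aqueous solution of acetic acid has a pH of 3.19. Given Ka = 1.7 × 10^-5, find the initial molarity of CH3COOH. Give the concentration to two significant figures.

[H+] = 10^(-3.19) = 6.46 × 10^-4 M = x
Ka = x²/(C₀ − x) ⇒ C₀ = x + x²/Ka
C₀ = 6.46 × 10^-4 + (6.46 × 10^-4)²/(1.7 × 10^-5) = 2.52 × 10^-2 M

C₀ = 2.5 × 10^-2 M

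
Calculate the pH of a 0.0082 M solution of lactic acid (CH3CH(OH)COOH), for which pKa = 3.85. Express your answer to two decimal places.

CH3CH(OH)COOH ⇌ CH3CH(OH)COO- + H+
Ka = 10^(−3.85) = 1.41 × 10^-4
From the ICE table, Ka = [H+]²/(0.0082 − [H+]) = 1.41 × 10^-4.
Here C₀/Ka ≈ 58.2, so the small-[H+] approximation fails. Use the quadratic:
[H+] = (−Ka + √(Ka² + 4·Ka·C₀))/2 = 1.01 × 10^-3 M
pH = −log(1.01 × 10^-3) = 3.00

pH = 3.00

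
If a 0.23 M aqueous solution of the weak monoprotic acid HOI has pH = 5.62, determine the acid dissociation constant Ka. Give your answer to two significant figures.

Ka = 2.5 × 10^-11

[H+] = 10^(-5.62) = 2.40 × 10^-6 M
At equilibrium [HA] = 0.23 − 2.40 × 10^-6 = 2.30 × 10^-1 M
Ka = [H+][A-]/[HA] = (2.40 × 10^-6)² / 2.30 × 10^-1 = 2.5 × 10^-11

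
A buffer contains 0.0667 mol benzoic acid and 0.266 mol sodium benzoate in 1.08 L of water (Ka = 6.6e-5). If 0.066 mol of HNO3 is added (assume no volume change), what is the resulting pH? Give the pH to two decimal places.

pH = 4.36

Added H+ converts C6H5COO- to C6H5COOH: C6H5COOH → 0.133 mol, C6H5COO- → 0.2 mol.
pKa = −log(6.6 × 10^-5) = 4.180
Henderson–Hasselbalch with mole ratio 0.2/0.133: pH = 4.180 + (+0.177)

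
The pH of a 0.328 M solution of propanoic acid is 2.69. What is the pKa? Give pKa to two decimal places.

[H+] = 10^(-2.69) = 2.04 × 10^-3 M
At equilibrium [HA] = 0.328 − 2.04 × 10^-3 = 3.26 × 10^-1 M
Ka = [H+][A-]/[HA] = (2.04 × 10^-3)² / 3.26 × 10^-1 = 1.28 × 10^-5
pKa = -log(1.28 × 10^-5) = 4.89

pKa = 4.89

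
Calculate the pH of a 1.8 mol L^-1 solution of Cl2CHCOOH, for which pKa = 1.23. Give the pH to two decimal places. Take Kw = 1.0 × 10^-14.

Cl2CHCOOH ⇌ Cl2CHCOO- + H+
Ka = 10^(−1.23) = 5.89 × 10^-2
From the ICE table, Ka = x²/(1.8 − x) = 5.89 × 10^-2.
x is not negligible relative to C₀; solve x² + 0.0589·x − 0.106 = 0.
x = [−0.0589 + √(0.0589² + 0.424)]/2 = 2.97 × 10^-1 M
pH = −log(2.97 × 10^-1) = 0.53

pH = 0.53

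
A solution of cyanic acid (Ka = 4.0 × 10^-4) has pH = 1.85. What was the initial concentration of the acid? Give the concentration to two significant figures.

C₀ = 5.1 × 10^-1 M

[H+] = 10^(-1.85) = 1.41 × 10^-2 M = x
Ka = x²/(C₀ − x) ⇒ C₀ = x + x²/Ka
C₀ = 1.41 × 10^-2 + (1.41 × 10^-2)²/(4.0 × 10^-4) = 5.11 × 10^-1 M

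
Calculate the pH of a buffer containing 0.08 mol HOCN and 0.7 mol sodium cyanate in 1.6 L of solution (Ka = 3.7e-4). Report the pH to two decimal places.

pKa = −log(3.7 × 10^-4) = 3.432
Henderson–Hasselbalch: pH = pKa + log([OCN-]/[HOCN]) = 3.432 + log(0.7/0.08)
pH = 3.432 + (+0.942) = 4.37

pH = 4.37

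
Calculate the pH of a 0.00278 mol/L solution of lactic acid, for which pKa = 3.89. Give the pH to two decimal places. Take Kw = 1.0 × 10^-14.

pH = 3.27

CH3CH(OH)COOH ⇌ CH3CH(OH)COO- + H+
Ka = 10^(−3.89) = 1.29 × 10^-4
From the ICE table, Ka = [H+]²/(0.00278 − [H+]) = 1.29 × 10^-4.
[H+] is not negligible relative to C₀; solve [H+]² + 0.000129·[H+] − 3.59e-07 = 0.
[H+] = (−Ka + √(Ka² + 4·Ka·C₀))/2 = 5.38 × 10^-4 M
pH = −log(5.38 × 10^-4) = 3.27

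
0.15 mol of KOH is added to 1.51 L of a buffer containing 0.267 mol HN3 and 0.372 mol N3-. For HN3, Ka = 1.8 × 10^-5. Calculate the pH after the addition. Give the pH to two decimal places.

After neutralization: n(HN3) = 0.117 mol, n(N3-) = 0.522 mol.
pKa = −log(1.8 × 10^-5) = 4.745
pH = pKa + log(n_N3-/n_HN3) = 4.745 + log(0.522/0.117) = 4.745 + (+0.649)

pH = 5.39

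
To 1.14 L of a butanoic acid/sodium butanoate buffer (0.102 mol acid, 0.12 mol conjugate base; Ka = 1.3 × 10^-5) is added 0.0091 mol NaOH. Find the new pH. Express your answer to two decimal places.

pH = 5.03

OH- converts CH3(CH2)2COOH to CH3(CH2)2COO-: CH3(CH2)2COOH → 0.0929 mol, CH3(CH2)2COO- → 0.129 mol.
pKa = −log(1.3 × 10^-5) = 4.886
pH = pKa + log(n_CH3(CH2)2COO-/n_CH3(CH2)2COOH) = 4.886 + log(0.129/0.0929) = 4.886 + (+0.143)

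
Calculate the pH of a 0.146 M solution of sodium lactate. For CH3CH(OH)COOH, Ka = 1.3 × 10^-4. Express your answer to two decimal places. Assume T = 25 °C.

CH3CH(OH)COO- is the conjugate base of the weak acid CH3CH(OH)COOH.
Kb = Kw/Ka = 1.0×10^-14 / 1.3 × 10^-4 = 7.69 × 10^-11
Let x = [OH-] at equilibrium. Kb = x²/(0.146 − x).
Neglecting x in the denominator: x = √(7.69 × 10^-11 × 0.146) = 3.35 × 10^-6 M
pOH = 5.47, so pH = 14.00 − pOH = 8.53

pH = 8.53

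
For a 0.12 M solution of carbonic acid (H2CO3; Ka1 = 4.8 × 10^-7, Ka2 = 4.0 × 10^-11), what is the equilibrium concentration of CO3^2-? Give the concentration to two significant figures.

4.0 × 10^-11 M

First ionization gives [H+] ≈ [HCO3-] = 2.40 × 10^-4 M.
Second step: Ka2 = [H+][CO3^2-]/[HCO3-] ≈ [CO3^2-] (since [H+] ≈ [HCO3-]).
So [CO3^2-] ≈ Ka2.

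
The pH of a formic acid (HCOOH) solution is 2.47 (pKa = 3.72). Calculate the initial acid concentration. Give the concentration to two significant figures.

[H+] = 10^(-2.47) = 3.39 × 10^-3 M = x
Ka = 10^(−3.72) = 1.91 × 10^-4
Ka = x²/(C₀ − x) ⇒ C₀ = x + x²/Ka
C₀ = 3.39 × 10^-3 + (3.39 × 10^-3)²/(1.91 × 10^-4) = 6.36 × 10^-2 M

C₀ = 6.4 × 10^-2 M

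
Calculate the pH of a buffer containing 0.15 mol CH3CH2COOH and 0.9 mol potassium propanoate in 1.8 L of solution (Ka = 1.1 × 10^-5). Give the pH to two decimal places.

pKa = −log(1.1 × 10^-5) = 4.959
Using pH = pKa + log([base]/[acid]) with [base]/[acid] = 0.9/0.15:
pH = 4.959 + (+0.778) = 5.74

pH = 5.74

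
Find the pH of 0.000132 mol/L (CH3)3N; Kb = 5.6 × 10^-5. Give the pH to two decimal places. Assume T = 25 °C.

pH = 9.80

(CH3)3N + H2O ⇌ (CH3)3NH+ + OH-
Kb = x²/(0.000132 − x) = 5.6 × 10^-5
Here C₀/Kb ≈ 2.36, so the small-x approximation fails. Use the quadratic:
x = (−Kb + √(Kb² + 4·Kb·C₀))/2 = 6.24 × 10^-5 M
pOH = 4.20, so pH = 14.00 − pOH = 9.80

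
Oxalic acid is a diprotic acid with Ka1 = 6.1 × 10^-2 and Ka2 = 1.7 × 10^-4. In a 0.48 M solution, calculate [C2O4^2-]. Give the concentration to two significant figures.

1.7 × 10^-4 M

First ionization gives [H+] ≈ [HC2O4-] = 1.43 × 10^-1 M.
Second step: Ka2 = [H+][C2O4^2-]/[HC2O4-] ≈ [C2O4^2-] (since [H+] ≈ [HC2O4-]).
So [C2O4^2-] ≈ Ka2.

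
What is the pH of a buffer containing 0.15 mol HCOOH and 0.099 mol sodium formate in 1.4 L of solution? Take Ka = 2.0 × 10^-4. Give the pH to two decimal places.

pH = 3.52

pKa = −log(2.0 × 10^-4) = 3.699
Henderson–Hasselbalch: pH = pKa + log([HCOO-]/[HCOOH]) = 3.699 + log(0.099/0.15)
pH = 3.699 + (-0.180) = 3.52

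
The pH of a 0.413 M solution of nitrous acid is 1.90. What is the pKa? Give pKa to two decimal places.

[H+] = 10^(-1.90) = 1.26 × 10^-2 M
At equilibrium [HA] = 0.413 − 1.26 × 10^-2 = 4.00 × 10^-1 M
Ka = [H+][A-]/[HA] = (1.26 × 10^-2)² / 4.00 × 10^-1 = 3.97 × 10^-4
pKa = -log(3.97 × 10^-4) = 3.40

pKa = 3.40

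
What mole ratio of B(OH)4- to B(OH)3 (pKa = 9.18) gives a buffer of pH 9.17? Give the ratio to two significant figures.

ratio = 0.98

pH = pKa + log(r) ⇒ log(r) = 9.17 − 9.18 = -0.01
r = [B(OH)4-]/[B(OH)3] = 10^(-0.01) = 0.977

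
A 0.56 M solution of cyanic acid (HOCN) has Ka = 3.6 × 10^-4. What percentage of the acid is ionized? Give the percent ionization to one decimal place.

HOCN ⇌ OCN- + H+; let x = [H+] at equilibrium.
x ≈ √(Ka·C₀) = √(3.6 × 10^-4 × 0.56) = 1.42 × 10^-2 M
% ionization = x/C₀ × 100% = 1.42 × 10^-2/0.56 × 100% = 2.5%

2.5%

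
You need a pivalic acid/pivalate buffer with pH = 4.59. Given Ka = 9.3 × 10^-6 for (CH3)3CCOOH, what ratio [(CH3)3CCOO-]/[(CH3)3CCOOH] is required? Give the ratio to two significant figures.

ratio = 0.36

pKa = -log(9.3 × 10^-6) = 5.032
pH = pKa + log(r) ⇒ log(r) = 4.59 − 5.032 = -0.442
r = [(CH3)3CCOO-]/[(CH3)3CCOOH] = 10^(-0.442) = 0.361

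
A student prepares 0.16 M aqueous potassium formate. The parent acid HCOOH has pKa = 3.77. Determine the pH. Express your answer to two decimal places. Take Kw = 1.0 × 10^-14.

HCOO- is the conjugate base of the weak acid HCOOH.
Ka = 10^(−3.77) = 1.70 × 10^-4
Kb = Kw/Ka = 1.0×10^-14 / 1.70 × 10^-4 = 5.88 × 10^-11
From the ICE table, Kb = [OH-]²/(0.16 − [OH-]) = 5.88 × 10^-11.
Since Kb ≪ C₀, [OH-] ≈ √(Kb·C₀) = 3.07 × 10^-6 M.
Check: 0.0019% ionized — well under 5%, approximation valid.
pOH = 5.51, so pH = 14.00 − pOH = 8.49

pH = 8.49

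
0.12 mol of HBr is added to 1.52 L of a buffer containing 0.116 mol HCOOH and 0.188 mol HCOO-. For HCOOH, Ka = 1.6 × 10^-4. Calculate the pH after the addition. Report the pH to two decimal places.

After neutralization: n(HCOOH) = 0.236 mol, n(HCOO-) = 0.068 mol.
pKa = −log(1.6 × 10^-4) = 3.796
Henderson–Hasselbalch with mole ratio 0.068/0.236: pH = 3.796 + (-0.540)

pH = 3.26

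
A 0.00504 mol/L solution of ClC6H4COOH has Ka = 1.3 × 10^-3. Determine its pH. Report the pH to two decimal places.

pH = 2.70

ClC6H4COOH ⇌ ClC6H4COO- + H+
Ka = [H+]²/(0.00504 − [H+]) = 1.3 × 10^-3
The 5% rule fails; solving [H+]² + Ka·[H+] − Ka·C₀ = 0 exactly:
[H+] = [−0.0013 + √(0.0013² + 2.62e-05)]/2 = 1.99 × 10^-3 M
pH = −log[H+] = −log(1.99 × 10^-3) = 2.70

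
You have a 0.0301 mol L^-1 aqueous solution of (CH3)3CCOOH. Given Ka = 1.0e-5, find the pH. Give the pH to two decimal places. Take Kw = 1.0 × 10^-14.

(CH3)3CCOOH ⇌ (CH3)3CCOO- + H+
Ka = [H+]²/(0.0301 − [H+]) = 1.0 × 10^-5
Assume [H+] ≪ 0.0301: [H+] ≈ √(1.0 × 10^-5 × 0.0301) = 5.49 × 10^-4 M
pH = −log[H+] = −log(5.49 × 10^-4) = 3.26

pH = 3.26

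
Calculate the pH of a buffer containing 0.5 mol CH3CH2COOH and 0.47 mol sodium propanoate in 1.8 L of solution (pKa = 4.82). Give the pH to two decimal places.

Henderson–Hasselbalch: pH = pKa + log([CH3CH2COO-]/[CH3CH2COOH]) = 4.82 + log(0.47/0.5)
pH = 4.82 + (-0.027) = 4.79

pH = 4.79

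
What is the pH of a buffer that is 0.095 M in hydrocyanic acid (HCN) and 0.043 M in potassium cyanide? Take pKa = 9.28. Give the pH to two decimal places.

pH = 8.94

Using pH = pKa + log([base]/[acid]) with [base]/[acid] = 0.043/0.095:
pH = 9.28 + (-0.344) = 8.94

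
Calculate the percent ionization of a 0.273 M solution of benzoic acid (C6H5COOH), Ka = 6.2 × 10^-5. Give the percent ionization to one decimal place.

1.5%

C6H5COOH ⇌ C6H5COO- + H+; let x = [H+] at equilibrium.
x ≈ √(Ka·C₀) = √(6.2 × 10^-5 × 0.273) = 4.11 × 10^-3 M
% ionization = x/C₀ × 100% = 4.11 × 10^-3/0.273 × 100% = 1.5%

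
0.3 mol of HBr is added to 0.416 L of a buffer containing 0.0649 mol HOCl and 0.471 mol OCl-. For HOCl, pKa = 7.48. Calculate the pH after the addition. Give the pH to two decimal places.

pH = 7.15

After neutralization: n(HOCl) = 0.365 mol, n(OCl-) = 0.171 mol.
Henderson–Hasselbalch with mole ratio 0.171/0.365: pH = 7.48 + (-0.329)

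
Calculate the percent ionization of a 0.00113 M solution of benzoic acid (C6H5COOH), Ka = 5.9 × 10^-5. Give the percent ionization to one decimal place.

20.4%

C6H5COOH ⇌ C6H5COO- + H+; let x = [H+] at equilibrium.
Solve x² + 5.9e-05x − 6.67e-08 = 0 → x = 2.30 × 10^-4 M
Fraction ionized = 2.30 × 10^-4 / 0.00113 = 0.2035 → 20.4%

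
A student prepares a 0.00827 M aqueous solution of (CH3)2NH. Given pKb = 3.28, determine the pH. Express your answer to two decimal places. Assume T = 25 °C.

pH = 11.26

(CH3)2NH + H2O ⇌ (CH3)2NH2+ + OH-
Kb = 10^(−3.28) = 5.25 × 10^-4
From the ICE table, Kb = [OH-]²/(0.00827 − [OH-]) = 5.25 × 10^-4.
[OH-] is not negligible relative to C₀; solve [OH-]² + 0.000525·[OH-] − 4.34e-06 = 0.
[OH-] = (−Kb + √(Kb² + 4·Kb·C₀))/2 = 1.84 × 10^-3 M
pOH = −log(1.84 × 10^-3) = 2.74; pH = 14.00 − 2.74 = 11.26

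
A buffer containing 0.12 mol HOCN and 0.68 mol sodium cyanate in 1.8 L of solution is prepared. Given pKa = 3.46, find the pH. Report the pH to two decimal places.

pH = 4.21

Using pH = pKa + log([base]/[acid]) with [base]/[acid] = 0.68/0.12:
pH = 3.46 + (+0.753) = 4.21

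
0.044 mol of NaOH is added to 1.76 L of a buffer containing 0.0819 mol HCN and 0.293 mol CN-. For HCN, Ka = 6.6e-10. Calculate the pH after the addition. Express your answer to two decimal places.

After neutralization: n(HCN) = 0.0379 mol, n(CN-) = 0.337 mol.
pKa = −log(6.6 × 10^-10) = 9.180
pH = pKa + log(n_CN-/n_HCN) = 9.180 + log(0.337/0.0379) = 9.180 + (+0.949)

pH = 10.13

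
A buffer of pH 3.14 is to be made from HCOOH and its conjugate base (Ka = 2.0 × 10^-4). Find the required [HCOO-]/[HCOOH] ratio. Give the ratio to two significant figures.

pKa = -log(2.0 × 10^-4) = 3.699
pH = pKa + log(r) ⇒ log(r) = 3.14 − 3.699 = -0.559
r = [HCOO-]/[HCOOH] = 10^(-0.559) = 0.276

ratio = 0.28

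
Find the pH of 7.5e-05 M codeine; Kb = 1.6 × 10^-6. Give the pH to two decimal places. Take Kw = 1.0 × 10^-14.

pH = 9.01

C18H21NO3 + H2O ⇌ C18H22NO3+ + OH-
From the ICE table, Kb = [OH-]²/(7.5e-05 − [OH-]) = 1.6 × 10^-6.
[OH-] is not negligible relative to C₀; solve [OH-]² + 1.6e-06·[OH-] − 1.2e-10 = 0.
[OH-] = (−Kb + √(Kb² + 4·Kb·C₀))/2 = 1.02 × 10^-5 M
pOH = 4.99, so pH = 14.00 − pOH = 9.01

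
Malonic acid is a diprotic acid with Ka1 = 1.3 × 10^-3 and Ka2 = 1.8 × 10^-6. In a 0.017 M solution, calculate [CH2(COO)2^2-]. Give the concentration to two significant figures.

First ionization gives [H+] ≈ [CH2(COOH)COO-] = 4.10 × 10^-3 M.
Second step: Ka2 = [H+][CH2(COO)2^2-]/[CH2(COOH)COO-] ≈ [CH2(COO)2^2-] (since [H+] ≈ [CH2(COOH)COO-]).
So [CH2(COO)2^2-] ≈ Ka2.

1.8 × 10^-6 M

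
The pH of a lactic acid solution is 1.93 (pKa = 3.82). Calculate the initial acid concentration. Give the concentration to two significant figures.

[H+] = 10^(-1.93) = 1.17 × 10^-2 M = x
Ka = 10^(−3.82) = 1.51 × 10^-4
Ka = x²/(C₀ − x) ⇒ C₀ = x + x²/Ka
C₀ = 1.17 × 10^-2 + (1.17 × 10^-2)²/(1.51 × 10^-4) = 9.18 × 10^-1 M

C₀ = 9.2 × 10^-1 M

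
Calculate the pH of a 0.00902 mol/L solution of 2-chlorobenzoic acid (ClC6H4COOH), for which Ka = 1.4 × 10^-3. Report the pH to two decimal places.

ClC6H4COOH ⇌ ClC6H4COO- + H+
Ka = [H+]²/(0.00902 − [H+]) = 1.4 × 10^-3
The 5% rule fails; solving [H+]² + Ka·[H+] − Ka·C₀ = 0 exactly:
[H+] = [−0.0014 + √(0.0014² + 5.05e-05)]/2 = 2.92 × 10^-3 M
pH = −log(2.92 × 10^-3) = 2.53

pH = 2.53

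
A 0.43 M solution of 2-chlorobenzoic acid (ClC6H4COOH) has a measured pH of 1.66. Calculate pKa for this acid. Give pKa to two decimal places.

pKa = 2.93

[H+] = 10^(-1.66) = 2.19 × 10^-2 M
At equilibrium [HA] = 0.43 − 2.19 × 10^-2 = 4.08 × 10^-1 M
Ka = [H+][A-]/[HA] = (2.19 × 10^-2)² / 4.08 × 10^-1 = 1.18 × 10^-3
pKa = -log(1.18 × 10^-3) = 2.93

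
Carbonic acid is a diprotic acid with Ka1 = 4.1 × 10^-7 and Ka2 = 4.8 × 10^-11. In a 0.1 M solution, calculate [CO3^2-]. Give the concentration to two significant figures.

First ionization gives [H+] ≈ [HCO3-] = 2.02 × 10^-4 M.
Second step: Ka2 = [H+][CO3^2-]/[HCO3-] ≈ [CO3^2-] (since [H+] ≈ [HCO3-]).
So [CO3^2-] ≈ Ka2.

4.8 × 10^-11 M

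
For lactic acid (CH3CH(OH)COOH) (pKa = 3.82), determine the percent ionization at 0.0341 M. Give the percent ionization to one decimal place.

CH3CH(OH)COOH ⇌ CH3CH(OH)COO- + H+; let x = [H+] at equilibrium.
Ka = 10^(−3.82) = 1.51 × 10^-4
Ka = x²/(C₀ − x); solving the quadratic gives x = 2.19 × 10^-3 M.
% ionization = x/C₀ × 100% = 2.19 × 10^-3/0.0341 × 100% = 6.4%

6.4%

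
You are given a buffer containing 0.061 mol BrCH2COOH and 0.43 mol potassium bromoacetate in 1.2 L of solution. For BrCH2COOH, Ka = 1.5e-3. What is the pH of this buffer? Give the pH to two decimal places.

pKa = −log(1.5 × 10^-3) = 2.824
Using pH = pKa + log([base]/[acid]) with [base]/[acid] = 0.43/0.061:
pH = 2.824 + (+0.848) = 3.67

pH = 3.67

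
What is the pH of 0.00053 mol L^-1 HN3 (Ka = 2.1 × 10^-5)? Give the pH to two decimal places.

pH = 4.02

HN3 ⇌ N3- + H+
From the ICE table, Ka = [H+]²/(0.00053 − [H+]) = 2.1 × 10^-5.
Here C₀/Ka ≈ 25.2, so the small-[H+] approximation fails. Use the quadratic:
[H+] = [−2.1e-05 + √(2.1e-05² + 4.45e-08)]/2 = 9.55 × 10^-5 M
pH = −log[H+] = −log(9.55 × 10^-5) = 4.02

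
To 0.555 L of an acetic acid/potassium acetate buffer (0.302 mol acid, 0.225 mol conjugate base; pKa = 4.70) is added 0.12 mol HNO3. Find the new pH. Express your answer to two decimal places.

pH = 4.10

Added H+ converts CH3COO- to CH3COOH: CH3COOH → 0.422 mol, CH3COO- → 0.105 mol.
pH = pKa + log(n_CH3COO-/n_CH3COOH) = 4.70 + log(0.105/0.422) = 4.70 + (-0.604)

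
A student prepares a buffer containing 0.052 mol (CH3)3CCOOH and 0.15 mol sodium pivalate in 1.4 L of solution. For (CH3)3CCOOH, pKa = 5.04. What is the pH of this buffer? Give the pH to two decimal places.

Using pH = pKa + log([base]/[acid]) with [base]/[acid] = 0.15/0.052:
pH = 5.04 + (+0.460) = 5.50

pH = 5.50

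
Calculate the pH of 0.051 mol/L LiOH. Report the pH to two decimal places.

pH = 12.71

LiOH is a strong base; [OH-] = 0.051 M.
pOH = -log(0.051) = 1.29
pH = 14.00 - 1.29 = 12.71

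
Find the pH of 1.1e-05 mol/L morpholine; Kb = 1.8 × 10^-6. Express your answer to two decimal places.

C4H8ONH + H2O ⇌ C4H8ONH2+ + OH-
Kb = x²/(1.1e-05 − x) = 1.8 × 10^-6
x is not negligible relative to C₀; solve x² + 1.8e-06·x − 1.98e-11 = 0.
x = [−1.8e-06 + √(1.8e-06² + 7.92e-11)]/2 = 3.64 × 10^-6 M
pOH = −log(3.64 × 10^-6) = 5.44; pH = 14.00 − 5.44 = 8.56

pH = 8.56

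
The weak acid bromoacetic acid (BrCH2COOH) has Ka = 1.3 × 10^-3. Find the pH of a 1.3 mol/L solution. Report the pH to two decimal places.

pH = 1.39

BrCH2COOH ⇌ BrCH2COO- + H+
Ka = [H+]²/(1.3 − [H+]) = 1.3 × 10^-3
Assume [H+] ≪ 1.3: [H+] ≈ √(1.3 × 10^-3 × 1.3) = 4.11 × 10^-2 M
([H+]/C₀ = 3.2% < 5%, so the approximation holds.)
pH = −log[H+] = −log(4.11 × 10^-2) = 1.39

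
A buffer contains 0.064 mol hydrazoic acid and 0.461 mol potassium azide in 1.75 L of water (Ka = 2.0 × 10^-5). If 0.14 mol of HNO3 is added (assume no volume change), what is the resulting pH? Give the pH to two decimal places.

pH = 4.90

After neutralization: n(HN3) = 0.204 mol, n(N3-) = 0.321 mol.
pKa = −log(2.0 × 10^-5) = 4.699
pH = pKa + log([A⁻]/[HA]) = 4.699 + log(0.321/0.204) = 4.699 +0.197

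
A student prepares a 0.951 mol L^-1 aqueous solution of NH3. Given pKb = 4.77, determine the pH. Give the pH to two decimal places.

NH3 + H2O ⇌ NH4+ + OH-
Kb = 10^(−4.77) = 1.70 × 10^-5
Kb = x²/(0.951 − x) = 1.70 × 10^-5
Since Kb ≪ C₀, x ≈ √(Kb·C₀) = 4.02 × 10^-3 M.
(x/C₀ = 0.42% < 5%, so the approximation holds.)
pOH = −log(4.02 × 10^-3) = 2.40; pH = 14.00 − 2.40 = 11.60

pH = 11.60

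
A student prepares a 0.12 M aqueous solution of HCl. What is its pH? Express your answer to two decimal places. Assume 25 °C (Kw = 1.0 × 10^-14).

pH = 0.92

HCl is a strong acid and dissociates completely, so [H+] = 0.12 M.
pH = -log(0.12) = 0.92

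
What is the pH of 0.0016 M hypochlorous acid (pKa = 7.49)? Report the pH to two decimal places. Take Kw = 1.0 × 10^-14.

HOCl ⇌ OCl- + H+
Ka = 10^(−7.49) = 3.24 × 10^-8
Let x = [H+] at equilibrium. Ka = x²/(0.0016 − x).
Since Ka ≪ C₀, x ≈ √(Ka·C₀) = 7.20 × 10^-6 M.
Check: 0.45% ionized — well under 5%, approximation valid.
pH = −log[H+] = −log(7.20 × 10^-6) = 5.14

pH = 5.14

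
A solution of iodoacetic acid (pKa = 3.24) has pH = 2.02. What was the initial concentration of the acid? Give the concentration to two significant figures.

C₀ = 1.7 × 10^-1 M

[H+] = 10^(-2.02) = 9.55 × 10^-3 M = x
Ka = 10^(−3.24) = 5.75 × 10^-4
Ka = x²/(C₀ − x) ⇒ C₀ = x + x²/Ka
C₀ = 9.55 × 10^-3 + (9.55 × 10^-3)²/(5.75 × 10^-4) = 1.68 × 10^-1 M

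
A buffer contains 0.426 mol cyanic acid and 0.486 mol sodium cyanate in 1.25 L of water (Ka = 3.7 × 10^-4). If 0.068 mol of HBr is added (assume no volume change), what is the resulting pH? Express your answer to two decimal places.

pH = 3.36

Added H+ converts OCN- to HOCN: HOCN → 0.494 mol, OCN- → 0.418 mol.
pKa = −log(3.7 × 10^-4) = 3.432
Henderson–Hasselbalch with mole ratio 0.418/0.494: pH = 3.432 + (-0.073)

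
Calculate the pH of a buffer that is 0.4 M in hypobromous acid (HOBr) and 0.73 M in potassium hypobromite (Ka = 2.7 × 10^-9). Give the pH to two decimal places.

pH = 8.83

pKa = −log(2.7 × 10^-9) = 8.569
Using pH = pKa + log([base]/[acid]) with [base]/[acid] = 0.73/0.4:
pH = 8.569 + (+0.261) = 8.83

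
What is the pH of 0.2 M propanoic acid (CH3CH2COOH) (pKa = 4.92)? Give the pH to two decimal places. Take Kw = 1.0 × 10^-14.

CH3CH2COOH ⇌ CH3CH2COO- + H+
Ka = 10^(−4.92) = 1.20 × 10^-5
Let x = [H+] at equilibrium. Ka = x²/(0.2 − x).
Since Ka ≪ C₀, x ≈ √(Ka·C₀) = 1.55 × 10^-3 M.
Check: 0.77% ionized — well under 5%, approximation valid.
pH = −log[H+] = −log(1.55 × 10^-3) = 2.81

pH = 2.81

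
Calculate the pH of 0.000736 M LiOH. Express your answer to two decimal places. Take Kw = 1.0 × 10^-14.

pH = 10.87

LiOH is a strong base; [OH-] = 0.000736 M.
pOH = -log(0.000736) = 3.13
pH = 14.00 - 3.13 = 10.87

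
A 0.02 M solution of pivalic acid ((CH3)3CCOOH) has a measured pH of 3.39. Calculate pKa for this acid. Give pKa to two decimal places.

pKa = 5.07

[H+] = 10^(-3.39) = 4.07 × 10^-4 M
At equilibrium [HA] = 0.02 − 4.07 × 10^-4 = 1.96 × 10^-2 M
Ka = [H+][A-]/[HA] = (4.07 × 10^-4)² / 1.96 × 10^-2 = 8.45 × 10^-6
pKa = -log(8.45 × 10^-6) = 5.07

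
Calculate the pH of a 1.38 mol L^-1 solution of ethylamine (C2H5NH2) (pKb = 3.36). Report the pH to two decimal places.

C2H5NH2 + H2O ⇌ C2H5NH3+ + OH-
Kb = 10^(−3.36) = 4.37 × 10^-4
Kb = x²/(1.38 − x) = 4.37 × 10^-4
Neglecting x in the denominator: x = √(4.37 × 10^-4 × 1.38) = 2.46 × 10^-2 M
pOH = −log(2.46 × 10^-2) = 1.61; pH = 14.00 − 1.61 = 12.39

pH = 12.39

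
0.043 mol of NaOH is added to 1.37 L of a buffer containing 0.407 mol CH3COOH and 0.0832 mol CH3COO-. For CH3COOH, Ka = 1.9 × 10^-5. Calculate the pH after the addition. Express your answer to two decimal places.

OH- converts CH3COOH to CH3COO-: CH3COOH → 0.364 mol, CH3COO- → 0.126 mol.
pKa = −log(1.9 × 10^-5) = 4.721
Henderson–Hasselbalch with mole ratio 0.126/0.364: pH = 4.721 + (-0.461)

pH = 4.26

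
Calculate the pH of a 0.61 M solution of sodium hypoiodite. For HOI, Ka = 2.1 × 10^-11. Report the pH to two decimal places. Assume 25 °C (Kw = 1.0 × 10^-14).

OI- is the conjugate base of the weak acid HOI.
Kb = Kw/Ka = 1.0×10^-14 / 2.1 × 10^-11 = 4.76 × 10^-4
Let x = [OH-] at equilibrium. Kb = x²/(0.61 − x).
Assume x ≪ 0.61: x ≈ √(4.76 × 10^-4 × 0.61) = 1.70 × 10^-2 M
Check: 2.8% ionized — well under 5%, approximation valid.
pOH = 1.77, so pH = 14.00 − pOH = 12.23

pH = 12.23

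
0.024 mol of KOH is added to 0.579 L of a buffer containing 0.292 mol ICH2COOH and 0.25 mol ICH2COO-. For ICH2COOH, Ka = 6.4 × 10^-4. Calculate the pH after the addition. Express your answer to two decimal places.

OH- converts ICH2COOH to ICH2COO-: ICH2COOH → 0.268 mol, ICH2COO- → 0.274 mol.
pKa = −log(6.4 × 10^-4) = 3.194
pH = pKa + log([A⁻]/[HA]) = 3.194 + log(0.274/0.268) = 3.194 +0.010

pH = 3.20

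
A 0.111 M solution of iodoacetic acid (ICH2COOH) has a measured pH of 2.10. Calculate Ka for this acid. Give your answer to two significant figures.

Ka = 6.1 × 10^-4

[H+] = 10^(-2.10) = 7.94 × 10^-3 M
At equilibrium [HA] = 0.111 − 7.94 × 10^-3 = 1.03 × 10^-1 M
Ka = [H+][A-]/[HA] = (7.94 × 10^-3)² / 1.03 × 10^-1 = 6.1 × 10^-4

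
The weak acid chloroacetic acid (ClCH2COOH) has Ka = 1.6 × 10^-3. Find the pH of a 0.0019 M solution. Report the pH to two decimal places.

ClCH2COOH ⇌ ClCH2COO- + H+
From the ICE table, Ka = x²/(0.0019 − x) = 1.6 × 10^-3.
The 5% rule fails; solving x² + Ka·x − Ka·C₀ = 0 exactly:
x = [−0.0016 + √(0.0016² + 1.22e-05)]/2 = 1.12 × 10^-3 M
pH = −log[H+] = −log(1.12 × 10^-3) = 2.95

pH = 2.95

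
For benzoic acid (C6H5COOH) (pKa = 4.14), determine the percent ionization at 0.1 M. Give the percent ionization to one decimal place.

2.7%

C6H5COOH ⇌ C6H5COO- + H+; let x = [H+] at equilibrium.
Ka = 10^(−4.14) = 7.24 × 10^-5
x ≈ √(Ka·C₀) = √(7.24 × 10^-5 × 0.1) = 2.69 × 10^-3 M
% ionization = x/C₀ × 100% = 2.69 × 10^-3/0.1 × 100% = 2.7%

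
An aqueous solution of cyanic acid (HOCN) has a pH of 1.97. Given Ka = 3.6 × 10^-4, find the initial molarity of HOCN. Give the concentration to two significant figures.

C₀ = 3.3 × 10^-1 M

[H+] = 10^(-1.97) = 1.07 × 10^-2 M = x
Ka = x²/(C₀ − x) ⇒ C₀ = x + x²/Ka
C₀ = 1.07 × 10^-2 + (1.07 × 10^-2)²/(3.6 × 10^-4) = 3.29 × 10^-1 M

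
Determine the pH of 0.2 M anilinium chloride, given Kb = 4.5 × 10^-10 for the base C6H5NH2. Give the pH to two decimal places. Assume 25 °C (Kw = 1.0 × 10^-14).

pH = 2.68

C6H5NH3+ is the conjugate acid of the weak base C6H5NH2.
Ka = Kw/Kb = 1.0×10^-14 / 4.5 × 10^-10 = 2.22 × 10^-5
Ka = x²/(0.2 − x) = 2.22 × 10^-5
Neglecting x in the denominator: x = √(2.22 × 10^-5 × 0.2) = 2.11 × 10^-3 M
(x/C₀ = 1.1% < 5%, so the approximation holds.)
pH = −log(2.11 × 10^-3) = 2.68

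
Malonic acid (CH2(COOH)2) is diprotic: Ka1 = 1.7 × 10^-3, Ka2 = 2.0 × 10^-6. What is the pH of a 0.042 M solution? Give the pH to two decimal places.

Since Ka1 ≫ Ka2, the first ionization dominates [H+].
Ka1 = x²/(0.042 − x) = 1.7 × 10^-3
Solving the quadratic: x = (−Ka1 + √(Ka1² + 4·Ka1·C₀))/2 = 7.64 × 10^-3 M
pH = −log(7.64 × 10^-3) = 2.12

pH = 2.12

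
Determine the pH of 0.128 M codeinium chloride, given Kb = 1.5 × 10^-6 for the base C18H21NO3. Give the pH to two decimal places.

pH = 4.53

C18H22NO3+ is the conjugate acid of the weak base C18H21NO3.
Ka = Kw/Kb = 1.0×10^-14 / 1.5 × 10^-6 = 6.67 × 10^-9
From the ICE table, Ka = x²/(0.128 − x) = 6.67 × 10^-9.
Since Ka ≪ C₀, x ≈ √(Ka·C₀) = 2.92 × 10^-5 M.
(x/C₀ = 0.023% < 5%, so the approximation holds.)
pH = −log(2.92 × 10^-5) = 4.53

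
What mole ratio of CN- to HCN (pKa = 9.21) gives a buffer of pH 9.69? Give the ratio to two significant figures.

pH = pKa + log(r) ⇒ log(r) = 9.69 − 9.21 = +0.48
r = [CN-]/[HCN] = 10^(+0.48) = 3.02

ratio = 3.0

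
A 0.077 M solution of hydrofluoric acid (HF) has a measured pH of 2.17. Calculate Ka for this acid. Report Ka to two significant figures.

[H+] = 10^(-2.17) = 6.76 × 10^-3 M
At equilibrium [HA] = 0.077 − 6.76 × 10^-3 = 7.02 × 10^-2 M
Ka = [H+][A-]/[HA] = (6.76 × 10^-3)² / 7.02 × 10^-2 = 6.5 × 10^-4

Ka = 6.5 × 10^-4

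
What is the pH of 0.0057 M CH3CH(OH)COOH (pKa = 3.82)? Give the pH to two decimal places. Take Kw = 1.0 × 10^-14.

CH3CH(OH)COOH ⇌ CH3CH(OH)COO- + H+
Ka = 10^(−3.82) = 1.51 × 10^-4
From the ICE table, Ka = [H+]²/(0.0057 − [H+]) = 1.51 × 10^-4.
[H+] is not negligible relative to C₀; solve [H+]² + 0.000151·[H+] − 8.61e-07 = 0.
[H+] = [−0.000151 + √(0.000151² + 3.44e-06)]/2 = 8.55 × 10^-4 M
pH = −log[H+] = −log(8.55 × 10^-4) = 3.07

pH = 3.07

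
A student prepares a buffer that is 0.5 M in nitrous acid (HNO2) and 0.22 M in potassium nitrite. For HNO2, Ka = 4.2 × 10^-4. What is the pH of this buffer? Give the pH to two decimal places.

pH = 3.02

pKa = −log(4.2 × 10^-4) = 3.377
pH = pKa + log([A⁻]/[HA]) = 3.377 + log(0.22/0.5)
pH = 3.377 + (-0.357) = 3.02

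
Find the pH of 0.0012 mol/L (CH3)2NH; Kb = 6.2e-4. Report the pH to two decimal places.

pH = 10.78

(CH3)2NH + H2O ⇌ (CH3)2NH2+ + OH-
From the ICE table, Kb = [OH-]²/(0.0012 − [OH-]) = 6.2 × 10^-4.
[OH-] is not negligible relative to C₀; solve [OH-]² + 0.00062·[OH-] − 7.44e-07 = 0.
[OH-] = (−Kb + √(Kb² + 4·Kb·C₀))/2 = 6.07 × 10^-4 M
pOH = 3.22, so pH = 14.00 − pOH = 10.78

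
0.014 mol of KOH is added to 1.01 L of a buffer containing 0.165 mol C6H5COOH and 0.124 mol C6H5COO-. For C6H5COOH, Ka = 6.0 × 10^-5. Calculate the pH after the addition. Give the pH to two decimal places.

pH = 4.18

After neutralization: n(C6H5COOH) = 0.151 mol, n(C6H5COO-) = 0.138 mol.
pKa = −log(6.0 × 10^-5) = 4.222
Henderson–Hasselbalch with mole ratio 0.138/0.151: pH = 4.222 + (-0.039)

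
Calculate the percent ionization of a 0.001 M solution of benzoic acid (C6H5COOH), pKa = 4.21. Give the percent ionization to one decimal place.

C6H5COOH ⇌ C6H5COO- + H+; let x = [H+] at equilibrium.
Ka = 10^(−4.21) = 6.17 × 10^-5
Ka = x²/(C₀ − x); solving the quadratic gives x = 2.19 × 10^-4 M.
% ionization = x/C₀ × 100% = 2.19 × 10^-4/0.001 × 100% = 21.9%

21.9%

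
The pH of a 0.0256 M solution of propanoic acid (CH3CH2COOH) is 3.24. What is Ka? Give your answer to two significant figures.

[H+] = 10^(-3.24) = 5.75 × 10^-4 M
At equilibrium [HA] = 0.0256 − 5.75 × 10^-4 = 2.50 × 10^-2 M
Ka = [H+][A-]/[HA] = (5.75 × 10^-4)² / 2.50 × 10^-2 = 1.3 × 10^-5

Ka = 1.3 × 10^-5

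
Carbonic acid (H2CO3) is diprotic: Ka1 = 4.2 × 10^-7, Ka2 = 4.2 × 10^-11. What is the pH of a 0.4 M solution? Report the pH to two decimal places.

pH = 3.39

Since Ka1 ≫ Ka2, the first ionization dominates [H+].
Ka1 = x²/(0.4 − x) = 4.2 × 10^-7
x ≈ √(4.2 × 10^-7 × 0.4) = 4.10 × 10^-4 M
pH = −log(4.10 × 10^-4) = 3.39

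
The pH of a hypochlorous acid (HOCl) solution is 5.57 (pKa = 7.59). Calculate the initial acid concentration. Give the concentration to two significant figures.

C₀ = 2.8 × 10^-4 M

[H+] = 10^(-5.57) = 2.69 × 10^-6 M = x
Ka = 10^(−7.59) = 2.57 × 10^-8
Ka = x²/(C₀ − x) ⇒ C₀ = x + x²/Ka
C₀ = 2.69 × 10^-6 + (2.69 × 10^-6)²/(2.57 × 10^-8) = 2.84 × 10^-4 M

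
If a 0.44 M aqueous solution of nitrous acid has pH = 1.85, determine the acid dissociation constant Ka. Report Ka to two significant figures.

[H+] = 10^(-1.85) = 1.41 × 10^-2 M
At equilibrium [HA] = 0.44 − 1.41 × 10^-2 = 4.26 × 10^-1 M
Ka = [H+][A-]/[HA] = (1.41 × 10^-2)² / 4.26 × 10^-1 = 4.7 × 10^-4

Ka = 4.7 × 10^-4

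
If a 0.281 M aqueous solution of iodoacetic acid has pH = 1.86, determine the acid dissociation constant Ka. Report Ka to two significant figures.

[H+] = 10^(-1.86) = 1.38 × 10^-2 M
At equilibrium [HA] = 0.281 − 1.38 × 10^-2 = 2.67 × 10^-1 M
Ka = [H+][A-]/[HA] = (1.38 × 10^-2)² / 2.67 × 10^-1 = 7.1 × 10^-4

Ka = 7.1 × 10^-4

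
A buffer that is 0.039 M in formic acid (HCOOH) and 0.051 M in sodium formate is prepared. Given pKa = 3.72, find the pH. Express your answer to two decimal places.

pH = pKa + log([A⁻]/[HA]) = 3.72 + log(0.051/0.039)
pH = 3.72 + (+0.117) = 3.84

pH = 3.84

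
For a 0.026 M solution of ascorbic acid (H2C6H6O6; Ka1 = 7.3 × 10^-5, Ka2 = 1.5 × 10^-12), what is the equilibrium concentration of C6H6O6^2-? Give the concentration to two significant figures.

First ionization gives [H+] ≈ [HC6H6O6-] = 1.34 × 10^-3 M.
Second step: Ka2 = [H+][C6H6O6^2-]/[HC6H6O6-] ≈ [C6H6O6^2-] (since [H+] ≈ [HC6H6O6-]).
So [C6H6O6^2-] ≈ Ka2.

1.5 × 10^-12 M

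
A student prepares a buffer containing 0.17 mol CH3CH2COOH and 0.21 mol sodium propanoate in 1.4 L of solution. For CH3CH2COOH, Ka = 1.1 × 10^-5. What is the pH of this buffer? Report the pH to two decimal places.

pKa = −log(1.1 × 10^-5) = 4.959
pH = pKa + log([A⁻]/[HA]) = 4.959 + log(0.21/0.17)
pH = 4.959 + (+0.092) = 5.05

pH = 5.05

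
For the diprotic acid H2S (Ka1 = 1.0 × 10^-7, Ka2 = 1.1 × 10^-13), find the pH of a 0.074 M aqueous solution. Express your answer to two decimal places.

pH = 4.07

Since Ka1 ≫ Ka2, the first ionization dominates [H+].
Ka1 = x²/(0.074 − x) = 1.0 × 10^-7
x ≈ √(1.0 × 10^-7 × 0.074) = 8.60 × 10^-5 M
pH = −log(8.60 × 10^-5) = 4.07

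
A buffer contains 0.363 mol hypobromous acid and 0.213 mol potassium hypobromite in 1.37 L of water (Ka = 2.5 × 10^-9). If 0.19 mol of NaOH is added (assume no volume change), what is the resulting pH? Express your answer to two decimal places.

pH = 8.97

OH- converts HOBr to OBr-: HOBr → 0.173 mol, OBr- → 0.403 mol.
pKa = −log(2.5 × 10^-9) = 8.602
Henderson–Hasselbalch with mole ratio 0.403/0.173: pH = 8.602 + (+0.367)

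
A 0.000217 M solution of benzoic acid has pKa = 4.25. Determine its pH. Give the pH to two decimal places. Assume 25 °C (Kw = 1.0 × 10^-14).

pH = 4.07

C6H5COOH ⇌ C6H5COO- + H+
Ka = 10^(−4.25) = 5.62 × 10^-5
Ka = [H+]²/(0.000217 − [H+]) = 5.62 × 10^-5
[H+] is not negligible relative to C₀; solve [H+]² + 5.62e-05·[H+] − 1.22e-08 = 0.
[H+] = [−5.62e-05 + √(5.62e-05² + 4.88e-08)]/2 = 8.59 × 10^-5 M
pH = −log[H+] = −log(8.59 × 10^-5) = 4.07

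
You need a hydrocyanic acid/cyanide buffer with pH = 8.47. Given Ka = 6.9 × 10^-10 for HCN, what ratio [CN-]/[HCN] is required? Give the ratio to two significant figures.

pKa = -log(6.9 × 10^-10) = 9.161
pH = pKa + log(r) ⇒ log(r) = 8.47 − 9.161 = -0.691
r = [CN-]/[HCN] = 10^(-0.691) = 0.204

ratio = 0.20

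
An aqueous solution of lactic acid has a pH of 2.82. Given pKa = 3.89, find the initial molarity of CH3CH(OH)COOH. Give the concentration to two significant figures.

[H+] = 10^(-2.82) = 1.51 × 10^-3 M = x
Ka = 10^(−3.89) = 1.29 × 10^-4
Ka = x²/(C₀ − x) ⇒ C₀ = x + x²/Ka
C₀ = 1.51 × 10^-3 + (1.51 × 10^-3)²/(1.29 × 10^-4) = 1.92 × 10^-2 M

C₀ = 1.9 × 10^-2 M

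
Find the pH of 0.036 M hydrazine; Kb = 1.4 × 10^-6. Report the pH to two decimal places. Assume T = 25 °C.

N2H4 + H2O ⇌ N2H5+ + OH-
Kb = [OH-]²/(0.036 − [OH-]) = 1.4 × 10^-6
Since Kb ≪ C₀, [OH-] ≈ √(Kb·C₀) = 2.24 × 10^-4 M.
([OH-]/C₀ = 0.62% < 5%, so the approximation holds.)
pOH = 3.65, so pH = 14.00 − pOH = 10.35

pH = 10.35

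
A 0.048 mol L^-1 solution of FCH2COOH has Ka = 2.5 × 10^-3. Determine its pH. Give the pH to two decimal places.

FCH2COOH ⇌ FCH2COO- + H+
From the ICE table, Ka = [H+]²/(0.048 − [H+]) = 2.5 × 10^-3.
The 5% rule fails; solving [H+]² + Ka·[H+] − Ka·C₀ = 0 exactly:
[H+] = (−Ka + √(Ka² + 4·Ka·C₀))/2 = 9.78 × 10^-3 M
pH = −log(9.78 × 10^-3) = 2.01

pH = 2.01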